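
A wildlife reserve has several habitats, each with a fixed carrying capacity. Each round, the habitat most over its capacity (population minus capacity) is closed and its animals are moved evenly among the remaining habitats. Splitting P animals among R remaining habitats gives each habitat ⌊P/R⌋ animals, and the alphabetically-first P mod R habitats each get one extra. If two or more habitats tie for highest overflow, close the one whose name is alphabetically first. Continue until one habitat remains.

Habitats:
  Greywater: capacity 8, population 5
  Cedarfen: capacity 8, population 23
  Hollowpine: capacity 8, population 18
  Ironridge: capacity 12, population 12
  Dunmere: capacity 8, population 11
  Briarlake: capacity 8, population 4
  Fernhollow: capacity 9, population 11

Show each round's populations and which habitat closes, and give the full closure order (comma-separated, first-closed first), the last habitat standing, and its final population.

Round 1: Briarlake=4 Cedarfen=23 Dunmere=11 Fernhollow=11 Greywater=5 Hollowpine=18 Ironridge=12 → close Cedarfen (overflow 15)
  23÷6 = 3 each, +1 to first 5
Round 2: Briarlake=8 Dunmere=15 Fernhollow=15 Greywater=9 Hollowpine=22 Ironridge=15 → close Hollowpine (overflow 14)
  22÷5 = 4 each, +1 to first 2
Round 3: Briarlake=13 Dunmere=20 Fernhollow=19 Greywater=13 Ironridge=19 → close Dunmere (overflow 12)
  20÷4 = 5 each, +1 to first 0
Round 4: Briarlake=18 Fernhollow=24 Greywater=18 Ironridge=24 → close Fernhollow (overflow 15)
  24÷3 = 8 each, +1 to first 0
Round 5: Briarlake=26 Greywater=26 Ironridge=32 → close Ironridge (overflow 20)
  32÷2 = 16 each, +1 to first 0
Round 6: Briarlake=42 Greywater=42 → close Briarlake (overflow 34)
  42÷1 = 42 each, +1 to first 0

Closure order: Cedarfen, Hollowpine, Dunmere, Fernhollow, Ironridge, Briarlake
Last habitat: Greywater with 84 animals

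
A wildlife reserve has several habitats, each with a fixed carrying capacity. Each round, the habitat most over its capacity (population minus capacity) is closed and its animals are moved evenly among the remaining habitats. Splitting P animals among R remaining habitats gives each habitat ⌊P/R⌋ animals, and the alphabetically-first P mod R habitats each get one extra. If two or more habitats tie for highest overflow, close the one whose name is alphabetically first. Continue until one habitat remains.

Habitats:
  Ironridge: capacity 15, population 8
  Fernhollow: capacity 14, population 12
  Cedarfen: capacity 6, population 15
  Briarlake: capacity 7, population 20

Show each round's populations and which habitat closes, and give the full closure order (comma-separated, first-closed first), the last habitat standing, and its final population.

Round 1: Briarlake=20 Cedarfen=15 Fernhollow=12 Ironridge=8 → close Briarlake (overflow 13)
  20÷3 = 6 each, +1 to first 2
Round 2: Cedarfen=22 Fernhollow=19 Ironridge=14 → close Cedarfen (overflow 16)
  22÷2 = 11 each, +1 to first 0
Round 3: Fernhollow=30 Ironridge=25 → close Fernhollow (overflow 16)
  30÷1 = 30 each, +1 to first 0

Closure order: Briarlake, Cedarfen, Fernhollow
Last habitat: Ironridge with 55 animals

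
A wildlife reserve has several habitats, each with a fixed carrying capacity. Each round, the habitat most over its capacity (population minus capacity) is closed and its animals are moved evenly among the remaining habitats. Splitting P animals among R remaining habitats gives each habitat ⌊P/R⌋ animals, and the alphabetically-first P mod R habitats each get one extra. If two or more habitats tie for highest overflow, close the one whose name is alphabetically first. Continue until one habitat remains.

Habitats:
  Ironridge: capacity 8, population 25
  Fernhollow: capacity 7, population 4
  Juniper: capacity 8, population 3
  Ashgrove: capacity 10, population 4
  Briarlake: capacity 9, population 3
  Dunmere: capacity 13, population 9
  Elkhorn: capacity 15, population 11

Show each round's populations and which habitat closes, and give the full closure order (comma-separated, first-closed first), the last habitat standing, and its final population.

Round 1: Ashgrove=4 Briarlake=3 Dunmere=9 Elkhorn=11 Fernhollow=4 Ironridge=25 Juniper=3 → close Ironridge (overflow 17)
  25÷6 = 4 each, +1 to first 1
Round 2: Ashgrove=9 Briarlake=7 Dunmere=13 Elkhorn=15 Fernhollow=8 Juniper=7 → close Fernhollow (overflow 1)
  8÷5 = 1 each, +1 to first 3
Round 3: Ashgrove=11 Briarlake=9 Dunmere=15 Elkhorn=16 Juniper=8 → close Dunmere (overflow 2)
  15÷4 = 3 each, +1 to first 3
Round 4: Ashgrove=15 Briarlake=13 Elkhorn=20 Juniper=11 → close Ashgrove (overflow 5)
  15÷3 = 5 each, +1 to first 0
Round 5: Briarlake=18 Elkhorn=25 Juniper=16 → close Elkhorn (overflow 10)
  25÷2 = 12 each, +1 to first 1
Round 6: Briarlake=31 Juniper=28 → close Briarlake (overflow 22)
  31÷1 = 31 each, +1 to first 0

Closure order: Ironridge, Fernhollow, Dunmere, Ashgrove, Elkhorn, Briarlake
Last habitat: Juniper with 59 animals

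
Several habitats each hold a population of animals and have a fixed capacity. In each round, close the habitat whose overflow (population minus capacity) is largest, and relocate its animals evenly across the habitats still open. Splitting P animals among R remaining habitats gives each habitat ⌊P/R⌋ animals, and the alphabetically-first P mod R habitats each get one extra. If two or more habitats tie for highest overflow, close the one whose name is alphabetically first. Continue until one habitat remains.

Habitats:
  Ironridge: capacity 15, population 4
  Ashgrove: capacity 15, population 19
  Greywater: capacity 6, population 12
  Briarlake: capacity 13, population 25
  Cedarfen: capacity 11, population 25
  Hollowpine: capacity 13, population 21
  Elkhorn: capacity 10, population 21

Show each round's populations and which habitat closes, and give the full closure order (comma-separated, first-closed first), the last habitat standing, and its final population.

Closure order: Cedarfen, Briarlake, Elkhorn, Hollowpine, Greywater, Ashgrove
Last habitat: Ironridge with 127 animals

Round 1: Ashgrove=19 Briarlake=25 Cedarfen=25 Elkhorn=21 Greywater=12 Hollowpine=21 Ironridge=4 → close Cedarfen (overflow 14)
  25÷6 = 4 each, +1 to first 1
Round 2: Ashgrove=24 Briarlake=29 Elkhorn=25 Greywater=16 Hollowpine=25 Ironridge=8 → close Briarlake (overflow 16)
  29÷5 = 5 each, +1 to first 4
Round 3: Ashgrove=30 Elkhorn=31 Greywater=22 Hollowpine=31 Ironridge=13 → close Elkhorn (overflow 21)
  31÷4 = 7 each, +1 to first 3
Round 4: Ashgrove=38 Greywater=30 Hollowpine=39 Ironridge=20 → close Hollowpine (overflow 26)
  39÷3 = 13 each, +1 to first 0
Round 5: Ashgrove=51 Greywater=43 Ironridge=33 → close Greywater (overflow 37)
  43÷2 = 21 each, +1 to first 1
Round 6: Ashgrove=73 Ironridge=54 → close Ashgrove (overflow 58)
  73÷1 = 73 each, +1 to first 0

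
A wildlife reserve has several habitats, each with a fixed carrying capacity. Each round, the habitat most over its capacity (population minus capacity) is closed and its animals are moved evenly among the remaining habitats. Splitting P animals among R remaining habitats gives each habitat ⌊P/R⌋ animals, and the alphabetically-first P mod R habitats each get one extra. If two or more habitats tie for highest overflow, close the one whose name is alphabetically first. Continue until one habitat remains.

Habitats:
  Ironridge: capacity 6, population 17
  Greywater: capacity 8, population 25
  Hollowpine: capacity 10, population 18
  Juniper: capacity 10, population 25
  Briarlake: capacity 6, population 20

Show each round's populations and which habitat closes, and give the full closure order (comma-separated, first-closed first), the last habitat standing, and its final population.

Closure order: Greywater, Briarlake, Juniper, Ironridge
Last habitat: Hollowpine with 105 animals

Round 1: Briarlake=20 Greywater=25 Hollowpine=18 Ironridge=17 Juniper=25 → close Greywater (overflow 17)
  25÷4 = 6 each, +1 to first 1
Round 2: Briarlake=27 Hollowpine=24 Ironridge=23 Juniper=31 → close Briarlake (overflow 21)
  27÷3 = 9 each, +1 to first 0
Round 3: Hollowpine=33 Ironridge=32 Juniper=40 → close Juniper (overflow 30)
  40÷2 = 20 each, +1 to first 0
Round 4: Hollowpine=53 Ironridge=52 → close Ironridge (overflow 46)
  52÷1 = 52 each, +1 to first 0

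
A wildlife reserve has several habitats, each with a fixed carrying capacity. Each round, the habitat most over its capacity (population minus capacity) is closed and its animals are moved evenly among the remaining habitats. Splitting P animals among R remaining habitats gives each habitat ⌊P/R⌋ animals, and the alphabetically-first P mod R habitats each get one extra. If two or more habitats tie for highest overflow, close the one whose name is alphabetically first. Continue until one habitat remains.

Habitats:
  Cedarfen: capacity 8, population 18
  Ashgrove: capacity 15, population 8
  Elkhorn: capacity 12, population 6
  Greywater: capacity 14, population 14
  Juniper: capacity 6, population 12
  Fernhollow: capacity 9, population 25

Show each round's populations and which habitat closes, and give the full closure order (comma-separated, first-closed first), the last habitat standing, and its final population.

Round 1: Ashgrove=8 Cedarfen=18 Elkhorn=6 Fernhollow=25 Greywater=14 Juniper=12 → close Fernhollow (overflow 16)
  25÷5 = 5 each, +1 to first 0
Round 2: Ashgrove=13 Cedarfen=23 Elkhorn=11 Greywater=19 Juniper=17 → close Cedarfen (overflow 15)
  23÷4 = 5 each, +1 to first 3
Round 3: Ashgrove=19 Elkhorn=17 Greywater=25 Juniper=22 → close Juniper (overflow 16)
  22÷3 = 7 each, +1 to first 1
Round 4: Ashgrove=27 Elkhorn=24 Greywater=32 → close Greywater (overflow 18)
  32÷2 = 16 each, +1 to first 0
Round 5: Ashgrove=43 Elkhorn=40 → close Ashgrove (overflow 28)
  43÷1 = 43 each, +1 to first 0

Closure order: Fernhollow, Cedarfen, Juniper, Greywater, Ashgrove
Last habitat: Elkhorn with 83 animals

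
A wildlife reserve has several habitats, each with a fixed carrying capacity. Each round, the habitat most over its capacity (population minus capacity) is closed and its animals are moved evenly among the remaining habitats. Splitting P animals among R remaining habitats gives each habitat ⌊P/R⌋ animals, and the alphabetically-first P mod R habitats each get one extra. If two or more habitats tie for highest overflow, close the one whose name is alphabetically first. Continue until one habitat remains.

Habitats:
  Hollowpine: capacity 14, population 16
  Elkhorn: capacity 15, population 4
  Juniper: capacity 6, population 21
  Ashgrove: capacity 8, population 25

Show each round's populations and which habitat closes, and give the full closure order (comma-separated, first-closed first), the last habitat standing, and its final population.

Closure order: Ashgrove, Juniper, Hollowpine
Last habitat: Elkhorn with 66 animals

Round 1: Ashgrove=25 Elkhorn=4 Hollowpine=16 Juniper=21 → close Ashgrove (overflow 17)
  25÷3 = 8 each, +1 to first 1
Round 2: Elkhorn=13 Hollowpine=24 Juniper=29 → close Juniper (overflow 23)
  29÷2 = 14 each, +1 to first 1
Round 3: Elkhorn=28 Hollowpine=38 → close Hollowpine (overflow 24)
  38÷1 = 38 each, +1 to first 0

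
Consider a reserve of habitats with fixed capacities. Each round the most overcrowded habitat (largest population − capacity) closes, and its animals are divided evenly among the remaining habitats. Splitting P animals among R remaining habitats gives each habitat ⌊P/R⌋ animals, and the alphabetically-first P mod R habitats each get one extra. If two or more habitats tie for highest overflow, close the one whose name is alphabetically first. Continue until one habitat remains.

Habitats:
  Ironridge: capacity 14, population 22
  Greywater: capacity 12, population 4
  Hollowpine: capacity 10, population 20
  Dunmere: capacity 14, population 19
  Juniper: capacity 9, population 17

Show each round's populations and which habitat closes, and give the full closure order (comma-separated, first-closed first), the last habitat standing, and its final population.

Round 1: Dunmere=19 Greywater=4 Hollowpine=20 Ironridge=22 Juniper=17 → close Hollowpine (overflow 10)
  20÷4 = 5 each, +1 to first 0
Round 2: Dunmere=24 Greywater=9 Ironridge=27 Juniper=22 → close Ironridge (overflow 13)
  27÷3 = 9 each, +1 to first 0
Round 3: Dunmere=33 Greywater=18 Juniper=31 → close Juniper (overflow 22)
  31÷2 = 15 each, +1 to first 1
Round 4: Dunmere=49 Greywater=33 → close Dunmere (overflow 35)
  49÷1 = 49 each, +1 to first 0

Closure order: Hollowpine, Ironridge, Juniper, Dunmere
Last habitat: Greywater with 82 animals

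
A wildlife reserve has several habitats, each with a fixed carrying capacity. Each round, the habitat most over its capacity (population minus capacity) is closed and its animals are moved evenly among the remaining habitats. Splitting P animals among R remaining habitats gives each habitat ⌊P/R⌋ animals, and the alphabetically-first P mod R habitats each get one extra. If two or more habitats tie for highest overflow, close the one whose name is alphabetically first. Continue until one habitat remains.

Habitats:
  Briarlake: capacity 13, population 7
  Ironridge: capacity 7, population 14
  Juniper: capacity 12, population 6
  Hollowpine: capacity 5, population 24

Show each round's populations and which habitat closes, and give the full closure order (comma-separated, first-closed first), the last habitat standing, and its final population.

Round 1: Briarlake=7 Hollowpine=24 Ironridge=14 Juniper=6 → close Hollowpine (overflow 19)
  24÷3 = 8 each, +1 to first 0
Round 2: Briarlake=15 Ironridge=22 Juniper=14 → close Ironridge (overflow 15)
  22÷2 = 11 each, +1 to first 0
Round 3: Briarlake=26 Juniper=25 → close Briarlake (overflow 13)
  26÷1 = 26 each, +1 to first 0

Closure order: Hollowpine, Ironridge, Briarlake
Last habitat: Juniper with 51 animals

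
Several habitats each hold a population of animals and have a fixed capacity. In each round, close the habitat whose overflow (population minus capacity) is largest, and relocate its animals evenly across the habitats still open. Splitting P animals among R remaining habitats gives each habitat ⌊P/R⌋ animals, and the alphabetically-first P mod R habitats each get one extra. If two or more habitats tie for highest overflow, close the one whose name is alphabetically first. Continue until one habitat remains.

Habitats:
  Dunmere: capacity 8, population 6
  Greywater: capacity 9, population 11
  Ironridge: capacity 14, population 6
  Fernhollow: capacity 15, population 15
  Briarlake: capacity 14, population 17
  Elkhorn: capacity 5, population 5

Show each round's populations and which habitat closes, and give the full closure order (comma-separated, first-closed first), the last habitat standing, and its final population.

Round 1: Briarlake=17 Dunmere=6 Elkhorn=5 Fernhollow=15 Greywater=11 Ironridge=6 → close Briarlake (overflow 3)
  17÷5 = 3 each, +1 to first 2
Round 2: Dunmere=10 Elkhorn=9 Fernhollow=18 Greywater=14 Ironridge=9 → close Greywater (overflow 5)
  14÷4 = 3 each, +1 to first 2
Round 3: Dunmere=14 Elkhorn=13 Fernhollow=21 Ironridge=12 → close Elkhorn (overflow 8)
  13÷3 = 4 each, +1 to first 1
Round 4: Dunmere=19 Fernhollow=25 Ironridge=16 → close Dunmere (overflow 11)
  19÷2 = 9 each, +1 to first 1
Round 5: Fernhollow=35 Ironridge=25 → close Fernhollow (overflow 20)
  35÷1 = 35 each, +1 to first 0

Closure order: Briarlake, Greywater, Elkhorn, Dunmere, Fernhollow
Last habitat: Ironridge with 60 animals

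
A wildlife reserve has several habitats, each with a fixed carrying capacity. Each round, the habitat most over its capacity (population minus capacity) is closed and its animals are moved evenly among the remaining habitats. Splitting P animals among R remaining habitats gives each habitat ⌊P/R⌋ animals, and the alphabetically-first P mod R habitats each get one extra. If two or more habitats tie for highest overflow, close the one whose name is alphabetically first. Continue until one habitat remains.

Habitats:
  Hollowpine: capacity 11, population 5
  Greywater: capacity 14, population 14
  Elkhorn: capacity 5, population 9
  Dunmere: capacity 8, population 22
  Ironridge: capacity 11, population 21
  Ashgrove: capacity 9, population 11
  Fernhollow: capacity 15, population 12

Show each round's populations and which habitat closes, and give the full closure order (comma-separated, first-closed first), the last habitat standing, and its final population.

Round 1: Ashgrove=11 Dunmere=22 Elkhorn=9 Fernhollow=12 Greywater=14 Hollowpine=5 Ironridge=21 → close Dunmere (overflow 14)
  22÷6 = 3 each, +1 to first 4
Round 2: Ashgrove=15 Elkhorn=13 Fernhollow=16 Greywater=18 Hollowpine=8 Ironridge=24 → close Ironridge (overflow 13)
  24÷5 = 4 each, +1 to first 4
Round 3: Ashgrove=20 Elkhorn=18 Fernhollow=21 Greywater=23 Hollowpine=12 → close Elkhorn (overflow 13)
  18÷4 = 4 each, +1 to first 2
Round 4: Ashgrove=25 Fernhollow=26 Greywater=27 Hollowpine=16 → close Ashgrove (overflow 16)
  25÷3 = 8 each, +1 to first 1
Round 5: Fernhollow=35 Greywater=35 Hollowpine=24 → close Greywater (overflow 21)
  35÷2 = 17 each, +1 to first 1
Round 6: Fernhollow=53 Hollowpine=41 → close Fernhollow (overflow 38)
  53÷1 = 53 each, +1 to first 0

Closure order: Dunmere, Ironridge, Elkhorn, Ashgrove, Greywater, Fernhollow
Last habitat: Hollowpine with 94 animals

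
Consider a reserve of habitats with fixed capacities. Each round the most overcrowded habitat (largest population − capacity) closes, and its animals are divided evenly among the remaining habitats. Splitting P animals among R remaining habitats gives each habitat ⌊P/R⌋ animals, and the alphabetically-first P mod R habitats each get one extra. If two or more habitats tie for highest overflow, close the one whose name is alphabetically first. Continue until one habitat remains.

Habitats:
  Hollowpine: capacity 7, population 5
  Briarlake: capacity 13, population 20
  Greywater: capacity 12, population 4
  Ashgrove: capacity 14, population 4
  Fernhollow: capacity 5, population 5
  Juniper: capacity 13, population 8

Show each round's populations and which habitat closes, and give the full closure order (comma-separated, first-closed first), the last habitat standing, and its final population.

Closure order: Briarlake, Fernhollow, Hollowpine, Juniper, Ashgrove
Last habitat: Greywater with 46 animals

Round 1: Ashgrove=4 Briarlake=20 Fernhollow=5 Greywater=4 Hollowpine=5 Juniper=8 → close Briarlake (overflow 7)
  20÷5 = 4 each, +1 to first 0
Round 2: Ashgrove=8 Fernhollow=9 Greywater=8 Hollowpine=9 Juniper=12 → close Fernhollow (overflow 4)
  9÷4 = 2 each, +1 to first 1
Round 3: Ashgrove=11 Greywater=10 Hollowpine=11 Juniper=14 → close Hollowpine (overflow 4)
  11÷3 = 3 each, +1 to first 2
Round 4: Ashgrove=15 Greywater=14 Juniper=17 → close Juniper (overflow 4)
  17÷2 = 8 each, +1 to first 1
Round 5: Ashgrove=24 Greywater=22 → close Ashgrove (overflow 10)
  24÷1 = 24 each, +1 to first 0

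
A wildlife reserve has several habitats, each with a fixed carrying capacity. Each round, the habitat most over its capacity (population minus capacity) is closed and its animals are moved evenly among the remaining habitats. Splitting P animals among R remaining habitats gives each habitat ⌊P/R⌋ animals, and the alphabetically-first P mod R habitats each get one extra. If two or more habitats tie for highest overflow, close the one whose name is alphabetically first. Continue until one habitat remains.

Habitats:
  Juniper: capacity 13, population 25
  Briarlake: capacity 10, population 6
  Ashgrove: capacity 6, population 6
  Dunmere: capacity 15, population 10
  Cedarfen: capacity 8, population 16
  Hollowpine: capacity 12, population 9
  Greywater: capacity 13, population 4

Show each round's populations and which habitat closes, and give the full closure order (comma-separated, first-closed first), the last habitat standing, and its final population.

Closure order: Juniper, Cedarfen, Ashgrove, Briarlake, Hollowpine, Dunmere
Last habitat: Greywater with 76 animals

Round 1: Ashgrove=6 Briarlake=6 Cedarfen=16 Dunmere=10 Greywater=4 Hollowpine=9 Juniper=25 → close Juniper (overflow 12)
  25÷6 = 4 each, +1 to first 1
Round 2: Ashgrove=11 Briarlake=10 Cedarfen=20 Dunmere=14 Greywater=8 Hollowpine=13 → close Cedarfen (overflow 12)
  20÷5 = 4 each, +1 to first 0
Round 3: Ashgrove=15 Briarlake=14 Dunmere=18 Greywater=12 Hollowpine=17 → close Ashgrove (overflow 9)
  15÷4 = 3 each, +1 to first 3
Round 4: Briarlake=18 Dunmere=22 Greywater=16 Hollowpine=20 → close Briarlake (overflow 8)
  18÷3 = 6 each, +1 to first 0
Round 5: Dunmere=28 Greywater=22 Hollowpine=26 → close Hollowpine (overflow 14)
  26÷2 = 13 each, +1 to first 0
Round 6: Dunmere=41 Greywater=35 → close Dunmere (overflow 26)
  41÷1 = 41 each, +1 to first 0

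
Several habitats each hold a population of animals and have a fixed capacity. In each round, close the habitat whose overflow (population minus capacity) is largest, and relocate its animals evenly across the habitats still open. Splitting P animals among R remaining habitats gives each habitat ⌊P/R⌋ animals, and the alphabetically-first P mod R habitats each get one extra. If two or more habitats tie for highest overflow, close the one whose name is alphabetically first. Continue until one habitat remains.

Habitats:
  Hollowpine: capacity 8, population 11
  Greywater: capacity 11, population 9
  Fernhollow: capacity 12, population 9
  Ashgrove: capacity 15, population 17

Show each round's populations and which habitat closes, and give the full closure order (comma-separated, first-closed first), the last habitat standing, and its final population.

Closure order: Hollowpine, Ashgrove, Fernhollow
Last habitat: Greywater with 46 animals

Round 1: Ashgrove=17 Fernhollow=9 Greywater=9 Hollowpine=11 → close Hollowpine (overflow 3)
  11÷3 = 3 each, +1 to first 2
Round 2: Ashgrove=21 Fernhollow=13 Greywater=12 → close Ashgrove (overflow 6)
  21÷2 = 10 each, +1 to first 1
Round 3: Fernhollow=24 Greywater=22 → close Fernhollow (overflow 12)
  24÷1 = 24 each, +1 to first 0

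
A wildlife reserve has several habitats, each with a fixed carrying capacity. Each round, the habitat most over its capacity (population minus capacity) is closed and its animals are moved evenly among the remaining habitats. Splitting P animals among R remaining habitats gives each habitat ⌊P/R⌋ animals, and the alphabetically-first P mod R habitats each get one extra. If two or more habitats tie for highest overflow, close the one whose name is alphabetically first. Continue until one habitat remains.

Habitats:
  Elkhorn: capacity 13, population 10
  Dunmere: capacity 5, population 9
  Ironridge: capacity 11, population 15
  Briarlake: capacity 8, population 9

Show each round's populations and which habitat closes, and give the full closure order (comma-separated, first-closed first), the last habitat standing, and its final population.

Closure order: Dunmere, Ironridge, Briarlake
Last habitat: Elkhorn with 43 animals

Round 1: Briarlake=9 Dunmere=9 Elkhorn=10 Ironridge=15 → close Dunmere (overflow 4)
  9÷3 = 3 each, +1 to first 0
Round 2: Briarlake=12 Elkhorn=13 Ironridge=18 → close Ironridge (overflow 7)
  18÷2 = 9 each, +1 to first 0
Round 3: Briarlake=21 Elkhorn=22 → close Briarlake (overflow 13)
  21÷1 = 21 each, +1 to first 0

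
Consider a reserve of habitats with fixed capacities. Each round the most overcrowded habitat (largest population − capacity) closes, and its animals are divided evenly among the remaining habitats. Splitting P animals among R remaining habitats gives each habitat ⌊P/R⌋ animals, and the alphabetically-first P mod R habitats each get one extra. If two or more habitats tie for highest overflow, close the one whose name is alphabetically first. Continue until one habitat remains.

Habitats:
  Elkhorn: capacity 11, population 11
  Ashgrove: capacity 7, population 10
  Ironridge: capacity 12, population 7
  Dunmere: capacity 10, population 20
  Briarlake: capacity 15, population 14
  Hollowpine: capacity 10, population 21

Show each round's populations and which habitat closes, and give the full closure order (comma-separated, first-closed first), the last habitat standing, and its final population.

Round 1: Ashgrove=10 Briarlake=14 Dunmere=20 Elkhorn=11 Hollowpine=21 Ironridge=7 → close Hollowpine (overflow 11)
  21÷5 = 4 each, +1 to first 1
Round 2: Ashgrove=15 Briarlake=18 Dunmere=24 Elkhorn=15 Ironridge=11 → close Dunmere (overflow 14)
  24÷4 = 6 each, +1 to first 0
Round 3: Ashgrove=21 Briarlake=24 Elkhorn=21 Ironridge=17 → close Ashgrove (overflow 14)
  21÷3 = 7 each, +1 to first 0
Round 4: Briarlake=31 Elkhorn=28 Ironridge=24 → close Elkhorn (overflow 17)
  28÷2 = 14 each, +1 to first 0
Round 5: Briarlake=45 Ironridge=38 → close Briarlake (overflow 30)
  45÷1 = 45 each, +1 to first 0

Closure order: Hollowpine, Dunmere, Ashgrove, Elkhorn, Briarlake
Last habitat: Ironridge with 83 animals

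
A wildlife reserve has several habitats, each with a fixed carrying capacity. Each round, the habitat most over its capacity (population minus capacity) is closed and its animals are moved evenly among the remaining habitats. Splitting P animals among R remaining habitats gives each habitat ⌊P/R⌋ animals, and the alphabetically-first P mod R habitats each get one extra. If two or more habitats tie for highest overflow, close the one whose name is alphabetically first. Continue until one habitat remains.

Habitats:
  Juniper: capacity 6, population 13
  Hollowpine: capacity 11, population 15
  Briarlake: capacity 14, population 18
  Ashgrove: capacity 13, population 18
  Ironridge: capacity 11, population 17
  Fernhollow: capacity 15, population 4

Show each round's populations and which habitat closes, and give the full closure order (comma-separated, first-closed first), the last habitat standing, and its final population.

Round 1: Ashgrove=18 Briarlake=18 Fernhollow=4 Hollowpine=15 Ironridge=17 Juniper=13 → close Juniper (overflow 7)
  13÷5 = 2 each, +1 to first 3
Round 2: Ashgrove=21 Briarlake=21 Fernhollow=7 Hollowpine=17 Ironridge=19 → close Ashgrove (overflow 8)
  21÷4 = 5 each, +1 to first 1
Round 3: Briarlake=27 Fernhollow=12 Hollowpine=22 Ironridge=24 → close Briarlake (overflow 13)
  27÷3 = 9 each, +1 to first 0
Round 4: Fernhollow=21 Hollowpine=31 Ironridge=33 → close Ironridge (overflow 22)
  33÷2 = 16 each, +1 to first 1
Round 5: Fernhollow=38 Hollowpine=47 → close Hollowpine (overflow 36)
  47÷1 = 47 each, +1 to first 0

Closure order: Juniper, Ashgrove, Briarlake, Ironridge, Hollowpine
Last habitat: Fernhollow with 85 animals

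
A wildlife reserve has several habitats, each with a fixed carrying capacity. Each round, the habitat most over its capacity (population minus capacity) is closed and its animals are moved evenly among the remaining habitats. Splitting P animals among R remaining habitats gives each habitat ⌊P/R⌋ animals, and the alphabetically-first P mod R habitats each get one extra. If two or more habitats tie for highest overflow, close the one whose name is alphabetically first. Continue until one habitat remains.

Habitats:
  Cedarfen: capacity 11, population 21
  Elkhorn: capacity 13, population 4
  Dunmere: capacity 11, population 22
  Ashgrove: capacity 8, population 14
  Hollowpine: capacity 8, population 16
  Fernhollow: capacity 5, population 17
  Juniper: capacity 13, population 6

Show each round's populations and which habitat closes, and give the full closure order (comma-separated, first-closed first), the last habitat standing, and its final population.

Closure order: Fernhollow, Dunmere, Cedarfen, Hollowpine, Ashgrove, Elkhorn
Last habitat: Juniper with 100 animals

Round 1: Ashgrove=14 Cedarfen=21 Dunmere=22 Elkhorn=4 Fernhollow=17 Hollowpine=16 Juniper=6 → close Fernhollow (overflow 12)
  17÷6 = 2 each, +1 to first 5
Round 2: Ashgrove=17 Cedarfen=24 Dunmere=25 Elkhorn=7 Hollowpine=19 Juniper=8 → close Dunmere (overflow 14)
  25÷5 = 5 each, +1 to first 0
Round 3: Ashgrove=22 Cedarfen=29 Elkhorn=12 Hollowpine=24 Juniper=13 → close Cedarfen (overflow 18)
  29÷4 = 7 each, +1 to first 1
Round 4: Ashgrove=30 Elkhorn=19 Hollowpine=31 Juniper=20 → close Hollowpine (overflow 23)
  31÷3 = 10 each, +1 to first 1
Round 5: Ashgrove=41 Elkhorn=29 Juniper=30 → close Ashgrove (overflow 33)
  41÷2 = 20 each, +1 to first 1
Round 6: Elkhorn=50 Juniper=50 → close Elkhorn (overflow 37)
  50÷1 = 50 each, +1 to first 0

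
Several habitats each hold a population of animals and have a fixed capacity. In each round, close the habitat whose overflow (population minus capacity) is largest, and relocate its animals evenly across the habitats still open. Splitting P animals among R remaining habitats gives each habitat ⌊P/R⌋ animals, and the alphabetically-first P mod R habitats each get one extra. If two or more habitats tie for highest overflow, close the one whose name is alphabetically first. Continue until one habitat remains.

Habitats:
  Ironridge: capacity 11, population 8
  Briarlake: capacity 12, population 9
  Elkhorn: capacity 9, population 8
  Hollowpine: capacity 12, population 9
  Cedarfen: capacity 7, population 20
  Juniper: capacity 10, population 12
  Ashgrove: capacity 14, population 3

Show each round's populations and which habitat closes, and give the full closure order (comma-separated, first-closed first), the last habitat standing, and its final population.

Closure order: Cedarfen, Juniper, Elkhorn, Briarlake, Hollowpine, Ironridge
Last habitat: Ashgrove with 69 animals

Round 1: Ashgrove=3 Briarlake=9 Cedarfen=20 Elkhorn=8 Hollowpine=9 Ironridge=8 Juniper=12 → close Cedarfen (overflow 13)
  20÷6 = 3 each, +1 to first 2
Round 2: Ashgrove=7 Briarlake=13 Elkhorn=11 Hollowpine=12 Ironridge=11 Juniper=15 → close Juniper (overflow 5)
  15÷5 = 3 each, +1 to first 0
Round 3: Ashgrove=10 Briarlake=16 Elkhorn=14 Hollowpine=15 Ironridge=14 → close Elkhorn (overflow 5)
  14÷4 = 3 each, +1 to first 2
Round 4: Ashgrove=14 Briarlake=20 Hollowpine=18 Ironridge=17 → close Briarlake (overflow 8)
  20÷3 = 6 each, +1 to first 2
Round 5: Ashgrove=21 Hollowpine=25 Ironridge=23 → close Hollowpine (overflow 13)
  25÷2 = 12 each, +1 to first 1
Round 6: Ashgrove=34 Ironridge=35 → close Ironridge (overflow 24)
  35÷1 = 35 each, +1 to first 0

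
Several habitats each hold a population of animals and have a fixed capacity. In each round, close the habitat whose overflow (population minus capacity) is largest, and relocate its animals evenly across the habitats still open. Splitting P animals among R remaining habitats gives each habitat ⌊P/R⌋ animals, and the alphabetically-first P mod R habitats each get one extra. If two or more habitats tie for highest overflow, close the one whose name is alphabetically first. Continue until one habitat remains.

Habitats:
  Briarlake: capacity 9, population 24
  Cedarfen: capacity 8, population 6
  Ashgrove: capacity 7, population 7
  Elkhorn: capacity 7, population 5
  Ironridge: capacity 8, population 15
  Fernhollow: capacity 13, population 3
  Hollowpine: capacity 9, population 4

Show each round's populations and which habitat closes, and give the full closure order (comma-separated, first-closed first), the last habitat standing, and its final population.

Closure order: Briarlake, Ironridge, Ashgrove, Cedarfen, Elkhorn, Hollowpine
Last habitat: Fernhollow with 64 animals

Round 1: Ashgrove=7 Briarlake=24 Cedarfen=6 Elkhorn=5 Fernhollow=3 Hollowpine=4 Ironridge=15 → close Briarlake (overflow 15)
  24÷6 = 4 each, +1 to first 0
Round 2: Ashgrove=11 Cedarfen=10 Elkhorn=9 Fernhollow=7 Hollowpine=8 Ironridge=19 → close Ironridge (overflow 11)
  19÷5 = 3 each, +1 to first 4
Round 3: Ashgrove=15 Cedarfen=14 Elkhorn=13 Fernhollow=11 Hollowpine=11 → close Ashgrove (overflow 8)
  15÷4 = 3 each, +1 to first 3
Round 4: Cedarfen=18 Elkhorn=17 Fernhollow=15 Hollowpine=14 → close Cedarfen (overflow 10)
  18÷3 = 6 each, +1 to first 0
Round 5: Elkhorn=23 Fernhollow=21 Hollowpine=20 → close Elkhorn (overflow 16)
  23÷2 = 11 each, +1 to first 1
Round 6: Fernhollow=33 Hollowpine=31 → close Hollowpine (overflow 22)
  31÷1 = 31 each, +1 to first 0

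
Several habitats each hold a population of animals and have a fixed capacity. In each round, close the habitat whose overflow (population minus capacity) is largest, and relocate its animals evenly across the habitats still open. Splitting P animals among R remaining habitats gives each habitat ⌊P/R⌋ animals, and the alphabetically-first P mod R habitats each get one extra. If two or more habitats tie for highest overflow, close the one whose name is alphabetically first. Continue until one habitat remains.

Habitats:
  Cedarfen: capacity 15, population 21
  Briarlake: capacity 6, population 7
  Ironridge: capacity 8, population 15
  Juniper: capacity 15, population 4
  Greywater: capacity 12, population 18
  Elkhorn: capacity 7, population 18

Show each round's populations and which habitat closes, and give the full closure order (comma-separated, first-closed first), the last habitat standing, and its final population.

Closure order: Elkhorn, Cedarfen, Greywater, Ironridge, Briarlake
Last habitat: Juniper with 83 animals

Round 1: Briarlake=7 Cedarfen=21 Elkhorn=18 Greywater=18 Ironridge=15 Juniper=4 → close Elkhorn (overflow 11)
  18÷5 = 3 each, +1 to first 3
Round 2: Briarlake=11 Cedarfen=25 Greywater=22 Ironridge=18 Juniper=7 → close Cedarfen (overflow 10)
  25÷4 = 6 each, +1 to first 1
Round 3: Briarlake=18 Greywater=28 Ironridge=24 Juniper=13 → close Greywater (overflow 16)
  28÷3 = 9 each, +1 to first 1
Round 4: Briarlake=28 Ironridge=33 Juniper=22 → close Ironridge (overflow 25)
  33÷2 = 16 each, +1 to first 1
Round 5: Briarlake=45 Juniper=38 → close Briarlake (overflow 39)
  45÷1 = 45 each, +1 to first 0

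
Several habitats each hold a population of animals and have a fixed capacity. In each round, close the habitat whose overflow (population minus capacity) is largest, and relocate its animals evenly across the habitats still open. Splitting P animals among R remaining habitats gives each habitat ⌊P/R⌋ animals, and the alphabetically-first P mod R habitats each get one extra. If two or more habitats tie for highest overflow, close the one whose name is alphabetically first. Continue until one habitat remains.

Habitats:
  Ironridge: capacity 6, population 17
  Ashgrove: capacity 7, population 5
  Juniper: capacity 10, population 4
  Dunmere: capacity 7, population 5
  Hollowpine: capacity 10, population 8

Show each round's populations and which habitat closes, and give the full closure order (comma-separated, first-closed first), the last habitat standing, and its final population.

Round 1: Ashgrove=5 Dunmere=5 Hollowpine=8 Ironridge=17 Juniper=4 → close Ironridge (overflow 11)
  17÷4 = 4 each, +1 to first 1
Round 2: Ashgrove=10 Dunmere=9 Hollowpine=12 Juniper=8 → close Ashgrove (overflow 3)
  10÷3 = 3 each, +1 to first 1
Round 3: Dunmere=13 Hollowpine=15 Juniper=11 → close Dunmere (overflow 6)
  13÷2 = 6 each, +1 to first 1
Round 4: Hollowpine=22 Juniper=17 → close Hollowpine (overflow 12)
  22÷1 = 22 each, +1 to first 0

Closure order: Ironridge, Ashgrove, Dunmere, Hollowpine
Last habitat: Juniper with 39 animals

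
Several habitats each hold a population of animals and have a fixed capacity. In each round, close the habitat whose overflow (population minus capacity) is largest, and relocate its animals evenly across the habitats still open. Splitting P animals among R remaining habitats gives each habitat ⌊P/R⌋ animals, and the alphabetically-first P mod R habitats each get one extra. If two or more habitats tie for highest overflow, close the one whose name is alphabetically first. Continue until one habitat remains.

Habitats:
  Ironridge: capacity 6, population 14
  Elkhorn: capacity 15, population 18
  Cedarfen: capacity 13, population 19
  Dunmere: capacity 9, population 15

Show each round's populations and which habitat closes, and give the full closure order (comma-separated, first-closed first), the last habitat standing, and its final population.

Round 1: Cedarfen=19 Dunmere=15 Elkhorn=18 Ironridge=14 → close Ironridge (overflow 8)
  14÷3 = 4 each, +1 to first 2
Round 2: Cedarfen=24 Dunmere=20 Elkhorn=22 → close Cedarfen (overflow 11)
  24÷2 = 12 each, +1 to first 0
Round 3: Dunmere=32 Elkhorn=34 → close Dunmere (overflow 23)
  32÷1 = 32 each, +1 to first 0

Closure order: Ironridge, Cedarfen, Dunmere
Last habitat: Elkhorn with 66 animals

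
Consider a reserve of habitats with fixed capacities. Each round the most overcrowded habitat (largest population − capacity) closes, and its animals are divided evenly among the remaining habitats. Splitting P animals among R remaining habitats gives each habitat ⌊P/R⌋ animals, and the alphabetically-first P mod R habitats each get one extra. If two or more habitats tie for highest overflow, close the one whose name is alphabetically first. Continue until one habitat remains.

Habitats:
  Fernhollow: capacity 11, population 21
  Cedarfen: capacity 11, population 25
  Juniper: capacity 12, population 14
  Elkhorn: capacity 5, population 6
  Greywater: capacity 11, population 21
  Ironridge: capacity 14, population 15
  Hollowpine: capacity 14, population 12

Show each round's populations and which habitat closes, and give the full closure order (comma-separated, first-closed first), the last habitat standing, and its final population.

Round 1: Cedarfen=25 Elkhorn=6 Fernhollow=21 Greywater=21 Hollowpine=12 Ironridge=15 Juniper=14 → close Cedarfen (overflow 14)
  25÷6 = 4 each, +1 to first 1
Round 2: Elkhorn=11 Fernhollow=25 Greywater=25 Hollowpine=16 Ironridge=19 Juniper=18 → close Fernhollow (overflow 14)
  25÷5 = 5 each, +1 to first 0
Round 3: Elkhorn=16 Greywater=30 Hollowpine=21 Ironridge=24 Juniper=23 → close Greywater (overflow 19)
  30÷4 = 7 each, +1 to first 2
Round 4: Elkhorn=24 Hollowpine=29 Ironridge=31 Juniper=30 → close Elkhorn (overflow 19)
  24÷3 = 8 each, +1 to first 0
Round 5: Hollowpine=37 Ironridge=39 Juniper=38 → close Juniper (overflow 26)
  38÷2 = 19 each, +1 to first 0
Round 6: Hollowpine=56 Ironridge=58 → close Ironridge (overflow 44)
  58÷1 = 58 each, +1 to first 0

Closure order: Cedarfen, Fernhollow, Greywater, Elkhorn, Juniper, Ironridge
Last habitat: Hollowpine with 114 animals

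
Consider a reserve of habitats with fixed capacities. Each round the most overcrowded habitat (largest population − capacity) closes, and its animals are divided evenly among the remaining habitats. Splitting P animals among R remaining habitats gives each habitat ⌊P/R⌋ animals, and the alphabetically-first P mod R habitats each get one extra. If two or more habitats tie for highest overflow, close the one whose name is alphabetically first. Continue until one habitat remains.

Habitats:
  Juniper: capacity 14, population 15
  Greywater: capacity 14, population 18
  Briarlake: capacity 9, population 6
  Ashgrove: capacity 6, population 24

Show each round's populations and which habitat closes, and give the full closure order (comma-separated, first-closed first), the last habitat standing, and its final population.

Closure order: Ashgrove, Greywater, Juniper
Last habitat: Briarlake with 63 animals

Round 1: Ashgrove=24 Briarlake=6 Greywater=18 Juniper=15 → close Ashgrove (overflow 18)
  24÷3 = 8 each, +1 to first 0
Round 2: Briarlake=14 Greywater=26 Juniper=23 → close Greywater (overflow 12)
  26÷2 = 13 each, +1 to first 0
Round 3: Briarlake=27 Juniper=36 → close Juniper (overflow 22)
  36÷1 = 36 each, +1 to first 0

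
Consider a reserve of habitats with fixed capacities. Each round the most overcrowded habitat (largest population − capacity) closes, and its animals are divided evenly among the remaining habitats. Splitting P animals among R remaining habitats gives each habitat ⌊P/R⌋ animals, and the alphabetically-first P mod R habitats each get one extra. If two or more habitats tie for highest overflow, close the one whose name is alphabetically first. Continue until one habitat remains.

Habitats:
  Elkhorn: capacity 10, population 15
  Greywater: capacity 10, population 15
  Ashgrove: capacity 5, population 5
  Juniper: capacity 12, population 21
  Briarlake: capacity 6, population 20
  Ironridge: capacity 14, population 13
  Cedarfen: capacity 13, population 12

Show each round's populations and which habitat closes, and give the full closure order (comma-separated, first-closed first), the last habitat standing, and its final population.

Closure order: Briarlake, Juniper, Elkhorn, Greywater, Ashgrove, Cedarfen
Last habitat: Ironridge with 101 animals

Round 1: Ashgrove=5 Briarlake=20 Cedarfen=12 Elkhorn=15 Greywater=15 Ironridge=13 Juniper=21 → close Briarlake (overflow 14)
  20÷6 = 3 each, +1 to first 2
Round 2: Ashgrove=9 Cedarfen=16 Elkhorn=18 Greywater=18 Ironridge=16 Juniper=24 → close Juniper (overflow 12)
  24÷5 = 4 each, +1 to first 4
Round 3: Ashgrove=14 Cedarfen=21 Elkhorn=23 Greywater=23 Ironridge=20 → close Elkhorn (overflow 13)
  23÷4 = 5 each, +1 to first 3
Round 4: Ashgrove=20 Cedarfen=27 Greywater=29 Ironridge=25 → close Greywater (overflow 19)
  29÷3 = 9 each, +1 to first 2
Round 5: Ashgrove=30 Cedarfen=37 Ironridge=34 → close Ashgrove (overflow 25)
  30÷2 = 15 each, +1 to first 0
Round 6: Cedarfen=52 Ironridge=49 → close Cedarfen (overflow 39)
  52÷1 = 52 each, +1 to first 0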